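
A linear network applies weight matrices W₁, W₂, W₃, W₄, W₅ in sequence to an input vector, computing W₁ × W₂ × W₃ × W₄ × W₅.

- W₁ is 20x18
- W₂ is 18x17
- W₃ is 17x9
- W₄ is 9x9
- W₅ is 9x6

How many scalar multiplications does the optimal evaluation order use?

5400

Adjacent pairs: W₁W₂ = 20·18·17 = 6120; W₂W₃ = 18·17·9 = 2754; W₃W₄ = 17·9·9 = 1377; W₄W₅ = 9·9·6 = 486.
Length 3: W₁..W₃: k=1: 0+2754+20·18·9=5994; k=2: 6120+0+20·17·9=9180 → min 5994 | W₂..W₄: k=2: 0+1377+18·17·9=4131; k=3: 2754+0+18·9·9=4212 → min 4131 | W₃..W₅: k=3: 0+486+17·9·6=1404; k=4: 1377+0+17·9·6=2295 → min 1404.
Length 4: W₁..W₄: k=1: 0+4131+20·18·9=7371; k=2: 6120+1377+20·17·9=10557; k=3: 5994+0+20·9·9=7614 → min 7371 | W₂..W₅: k=2: 0+1404+18·17·6=3240; k=3: 2754+486+18·9·6=4212; k=4: 4131+0+18·9·6=5103 → min 3240.
Length 5: W₁..W₅: k=1: 0+3240+20·18·6=5400; k=2: 6120+1404+20·17·6=9564; k=3: 5994+486+20·9·6=7560; k=4: 7371+0+20·9·6=8451 → min 5400.
Optimal order: (W₁ × (W₂ × (W₃ × (W₄ × W₅)))) with cost 5400.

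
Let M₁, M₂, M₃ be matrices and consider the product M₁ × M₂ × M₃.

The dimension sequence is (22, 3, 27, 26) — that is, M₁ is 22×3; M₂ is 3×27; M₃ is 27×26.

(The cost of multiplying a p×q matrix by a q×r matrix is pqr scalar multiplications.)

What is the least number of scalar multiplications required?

3822

Order (M₁ × (M₂ × M₃)): (M₂ × M₃): 3×27 by 27×26 → 3×26, cost 3·27·26 = 2106; (M₁ × (M₂ × M₃)): 22×3 by 3×26 → 22×26, cost 22·3·26 = 1716; cumulative 3822. Total 3822.
Order ((M₁ × M₂) × M₃): (M₁ × M₂): 22×3 by 3×27 → 22×27, cost 22·3·27 = 1782; ((M₁ × M₂) × M₃): 22×27 by 27×26 → 22×26, cost 22·27·26 = 15444; cumulative 17226. Total 17226.
Minimum: 3822.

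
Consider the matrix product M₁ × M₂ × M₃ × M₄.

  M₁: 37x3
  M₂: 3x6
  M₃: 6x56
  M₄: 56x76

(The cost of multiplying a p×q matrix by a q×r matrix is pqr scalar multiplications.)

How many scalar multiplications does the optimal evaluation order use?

22212

Adjacent pairs: M₁M₂ = 37·3·6 = 666; M₂M₃ = 3·6·56 = 1008; M₃M₄ = 6·56·76 = 25536.
Length 3: M₁..M₃: k=1: 0+1008+37·3·56=7224; k=2: 666+0+37·6·56=13098 → min 7224 | M₂..M₄: k=2: 0+25536+3·6·76=26904; k=3: 1008+0+3·56·76=13776 → min 13776.
Length 4: M₁..M₄: k=1: 0+13776+37·3·76=22212; k=2: 666+25536+37·6·76=43074; k=3: 7224+0+37·56·76=164696 → min 22212.
Optimal order: (M₁ × ((M₂ × M₃) × M₄)) with cost 22212.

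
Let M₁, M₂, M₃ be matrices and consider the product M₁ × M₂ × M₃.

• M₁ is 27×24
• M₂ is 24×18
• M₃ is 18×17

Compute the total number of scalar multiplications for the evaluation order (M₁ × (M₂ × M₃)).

18360

(M₂ × M₃): 24×18 by 18×17 → 24×17, cost 24·18·17 = 7344
(M₁ × (M₂ × M₃)): 27×24 by 24×17 → 27×17, cost 27·24·17 = 11016; cumulative 18360
Total: 18360 scalar multiplications.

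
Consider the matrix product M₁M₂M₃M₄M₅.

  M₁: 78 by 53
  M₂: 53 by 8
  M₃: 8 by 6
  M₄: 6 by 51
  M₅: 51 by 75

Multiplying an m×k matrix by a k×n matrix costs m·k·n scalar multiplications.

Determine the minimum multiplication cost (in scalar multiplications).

Adjacent pairs: M₁M₂ = 78·53·8 = 33072; M₂M₃ = 53·8·6 = 2544; M₃M₄ = 8·6·51 = 2448; M₄M₅ = 6·51·75 = 22950.
Length 3: M₁..M₃: k=1: 0+2544+78·53·6=27348; k=2: 33072+0+78·8·6=36816 → min 27348 | M₂..M₄: k=2: 0+2448+53·8·51=24072; k=3: 2544+0+53·6·51=18762 → min 18762 | M₃..M₅: k=3: 0+22950+8·6·75=26550; k=4: 2448+0+8·51·75=33048 → min 26550.
Length 4: M₁..M₄: k=1: 0+18762+78·53·51=229596; k=2: 33072+2448+78·8·51=67344; k=3: 27348+0+78·6·51=51216 → min 51216 | M₂..M₅: k=2: 0+26550+53·8·75=58350; k=3: 2544+22950+53·6·75=49344; k=4: 18762+0+53·51·75=221487 → min 49344.
Length 5: M₁..M₅: k=1: 0+49344+78·53·75=359394; k=2: 33072+26550+78·8·75=106422; k=3: 27348+22950+78·6·75=85398; k=4: 51216+0+78·51·75=349566 → min 85398.
Optimal order: ((M₁(M₂M₃))(M₄M₅)) with cost 85398.

85398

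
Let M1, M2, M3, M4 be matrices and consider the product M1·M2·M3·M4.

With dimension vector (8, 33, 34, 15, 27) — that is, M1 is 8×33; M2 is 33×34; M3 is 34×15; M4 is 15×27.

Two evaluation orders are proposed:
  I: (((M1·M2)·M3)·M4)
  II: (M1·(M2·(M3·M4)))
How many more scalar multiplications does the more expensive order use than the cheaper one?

34896

Order I = (((M1·M2)·M3)·M4): (M1·M2): 8×33 by 33×34 → 8×34, cost 8·33·34 = 8976; ((M1·M2)·M3): 8×34 by 34×15 → 8×15, cost 8·34·15 = 4080; cumulative 13056; (((M1·M2)·M3)·M4): 8×15 by 15×27 → 8×27, cost 8·15·27 = 3240; cumulative 16296. Total 16296.
Order II = (M1·(M2·(M3·M4))): (M3·M4): 34×15 by 15×27 → 34×27, cost 34·15·27 = 13770; (M2·(M3·M4)): 33×34 by 34×27 → 33×27, cost 33·34·27 = 30294; cumulative 44064; (M1·(M2·(M3·M4))): 8×33 by 33×27 → 8×27, cost 8·33·27 = 7128; cumulative 51192. Total 51192.
Difference: |16296 − 51192| = 34896.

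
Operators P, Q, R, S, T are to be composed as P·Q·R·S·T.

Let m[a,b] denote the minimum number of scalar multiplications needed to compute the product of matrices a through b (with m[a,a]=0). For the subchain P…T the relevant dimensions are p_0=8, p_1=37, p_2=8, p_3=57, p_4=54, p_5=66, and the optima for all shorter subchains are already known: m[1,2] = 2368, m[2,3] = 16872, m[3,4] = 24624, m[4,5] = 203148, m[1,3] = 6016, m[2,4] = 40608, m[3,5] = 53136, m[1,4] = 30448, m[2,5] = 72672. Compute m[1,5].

m[1,5] = min over k∈[1,4] of m[1,k]+m[k+1,5]+p_{0}·p_k·p_{5}.
k=1: 0 + 72672 + 8·37·66 = 92208; k=2: 2368 + 53136 + 8·8·66 = 59728; k=3: 6016 + 203148 + 8·57·66 = 239260; k=4: 30448 + 0 + 8·54·66 = 58960.
Minimum: 58960 at k=4.

58960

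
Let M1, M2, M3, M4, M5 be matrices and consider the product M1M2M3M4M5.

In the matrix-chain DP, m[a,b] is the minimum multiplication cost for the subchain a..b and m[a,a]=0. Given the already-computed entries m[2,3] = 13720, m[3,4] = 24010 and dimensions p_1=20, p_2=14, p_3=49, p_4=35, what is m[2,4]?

m[2,4] = min over k∈[2,3] of m[2,k]+m[k+1,4]+p_{1}·p_k·p_{4}.
k=2: 0 + 24010 + 20·14·35 = 33810; k=3: 13720 + 0 + 20·49·35 = 48020.
Minimum: 33810 at k=2.

33810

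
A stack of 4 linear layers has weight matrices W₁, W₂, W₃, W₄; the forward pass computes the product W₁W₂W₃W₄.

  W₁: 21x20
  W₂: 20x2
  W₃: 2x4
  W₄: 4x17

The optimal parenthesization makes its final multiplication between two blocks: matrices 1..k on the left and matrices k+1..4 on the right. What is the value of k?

Adjacent pairs: W₁W₂ = 21·20·2 = 840; W₂W₃ = 20·2·4 = 160; W₃W₄ = 2·4·17 = 136.
Length 3: W₁..W₃: k=1: 0+160+21·20·4=1840; k=2: 840+0+21·2·4=1008 → min 1008 | W₂..W₄: k=2: 0+136+20·2·17=816; k=3: 160+0+20·4·17=1520 → min 816.
Top-level splits: k=1: (W₁..W₁)·(W₂..W₄) → 0+816+21·20·17 = 7956; k=2: (W₁..W₂)·(W₃..W₄) → 840+136+21·2·17 = 1690; k=3: (W₁..W₃)·(W₄..W₄) → 1008+0+21·4·17 = 2436.
Best split is after W₂, i.e. k = 2.

2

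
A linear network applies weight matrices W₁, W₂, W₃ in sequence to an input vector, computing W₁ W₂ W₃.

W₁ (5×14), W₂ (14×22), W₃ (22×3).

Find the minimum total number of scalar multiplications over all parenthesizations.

Order (W₁ (W₂ W₃)): (W₂ W₃): 14×22 by 22×3 → 14×3, cost 14·22·3 = 924; (W₁ (W₂ W₃)): 5×14 by 14×3 → 5×3, cost 5·14·3 = 210; cumulative 1134. Total 1134.
Order ((W₁ W₂) W₃): (W₁ W₂): 5×14 by 14×22 → 5×22, cost 5·14·22 = 1540; ((W₁ W₂) W₃): 5×22 by 22×3 → 5×3, cost 5·22·3 = 330; cumulative 1870. Total 1870.
Minimum: 1134.

1134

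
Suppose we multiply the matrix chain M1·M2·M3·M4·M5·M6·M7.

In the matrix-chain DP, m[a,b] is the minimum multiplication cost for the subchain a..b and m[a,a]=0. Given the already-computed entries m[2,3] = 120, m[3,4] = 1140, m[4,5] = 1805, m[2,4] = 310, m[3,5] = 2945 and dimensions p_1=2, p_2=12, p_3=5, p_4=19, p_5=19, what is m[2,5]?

1032

m[2,5] = min over k∈[2,4] of m[2,k]+m[k+1,5]+p_{1}·p_k·p_{5}.
k=2: 0 + 2945 + 2·12·19 = 3401; k=3: 120 + 1805 + 2·5·19 = 2115; k=4: 310 + 0 + 2·19·19 = 1032.
Minimum: 1032 at k=4.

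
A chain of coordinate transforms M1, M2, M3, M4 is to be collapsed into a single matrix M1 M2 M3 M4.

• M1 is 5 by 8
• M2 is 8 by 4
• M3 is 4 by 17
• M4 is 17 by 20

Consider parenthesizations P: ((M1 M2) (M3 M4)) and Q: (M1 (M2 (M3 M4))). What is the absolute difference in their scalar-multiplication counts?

Order P = ((M1 M2) (M3 M4)): (M1 M2): 5×8 by 8×4 → 5×4, cost 5·8·4 = 160; (M3 M4): 4×17 by 17×20 → 4×20, cost 4·17·20 = 1360; ((M1 M2) (M3 M4)): 5×4 by 4×20 → 5×20, cost 5·4·20 = 400; cumulative 1920. Total 1920.
Order Q = (M1 (M2 (M3 M4))): (M3 M4): 4×17 by 17×20 → 4×20, cost 4·17·20 = 1360; (M2 (M3 M4)): 8×4 by 4×20 → 8×20, cost 8·4·20 = 640; cumulative 2000; (M1 (M2 (M3 M4))): 5×8 by 8×20 → 5×20, cost 5·8·20 = 800; cumulative 2800. Total 2800.
Difference: |1920 − 2800| = 880.

880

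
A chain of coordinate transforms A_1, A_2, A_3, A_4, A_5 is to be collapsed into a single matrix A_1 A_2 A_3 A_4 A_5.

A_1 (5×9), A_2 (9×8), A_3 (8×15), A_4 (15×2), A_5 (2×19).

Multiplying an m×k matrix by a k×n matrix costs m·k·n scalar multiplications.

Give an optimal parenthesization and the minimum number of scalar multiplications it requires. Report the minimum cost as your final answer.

664

Adjacent pairs: A_1A_2 = 5·9·8 = 360; A_2A_3 = 9·8·15 = 1080; A_3A_4 = 8·15·2 = 240; A_4A_5 = 15·2·19 = 570.
Length 3: A_1..A_3: k=1: 0+1080+5·9·15=1755; k=2: 360+0+5·8·15=960 → min 960 | A_2..A_4: k=2: 0+240+9·8·2=384; k=3: 1080+0+9·15·2=1350 → min 384 | A_3..A_5: k=3: 0+570+8·15·19=2850; k=4: 240+0+8·2·19=544 → min 544.
Length 4: A_1..A_4: k=1: 0+384+5·9·2=474; k=2: 360+240+5·8·2=680; k=3: 960+0+5·15·2=1110 → min 474 | A_2..A_5: k=2: 0+544+9·8·19=1912; k=3: 1080+570+9·15·19=4215; k=4: 384+0+9·2·19=726 → min 726.
Length 5: A_1..A_5: k=1: 0+726+5·9·19=1581; k=2: 360+544+5·8·19=1664; k=3: 960+570+5·15·19=2955; k=4: 474+0+5·2·19=664 → min 664.
Optimal parenthesization: ((A_1 (A_2 (A_3 A_4))) A_5) with cost 664.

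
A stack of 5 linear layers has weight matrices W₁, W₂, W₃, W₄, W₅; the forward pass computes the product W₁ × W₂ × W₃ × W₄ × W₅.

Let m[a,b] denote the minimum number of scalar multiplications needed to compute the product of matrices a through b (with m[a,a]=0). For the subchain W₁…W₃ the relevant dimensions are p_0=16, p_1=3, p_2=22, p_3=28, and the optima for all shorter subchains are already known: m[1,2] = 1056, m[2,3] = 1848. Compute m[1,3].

m[1,3] = min over k∈[1,2] of m[1,k]+m[k+1,3]+p_{0}·p_k·p_{3}.
k=1: 0 + 1848 + 16·3·28 = 3192; k=2: 1056 + 0 + 16·22·28 = 10912.
Minimum: 3192 at k=1.

3192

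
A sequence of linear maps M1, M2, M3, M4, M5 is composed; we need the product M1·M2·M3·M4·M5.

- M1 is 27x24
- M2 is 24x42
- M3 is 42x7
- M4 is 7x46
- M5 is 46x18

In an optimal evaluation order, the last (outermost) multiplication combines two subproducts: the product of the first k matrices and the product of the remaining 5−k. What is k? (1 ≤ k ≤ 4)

3

Adjacent pairs: M1M2 = 27·24·42 = 27216; M2M3 = 24·42·7 = 7056; M3M4 = 42·7·46 = 13524; M4M5 = 7·46·18 = 5796.
Length 3: M1..M3: k=1: 0+7056+27·24·7=11592; k=2: 27216+0+27·42·7=35154 → min 11592 | M2..M4: k=2: 0+13524+24·42·46=59892; k=3: 7056+0+24·7·46=14784 → min 14784 | M3..M5: k=3: 0+5796+42·7·18=11088; k=4: 13524+0+42·46·18=48300 → min 11088.
Length 4: M1..M4: k=1: 0+14784+27·24·46=44592; k=2: 27216+13524+27·42·46=92904; k=3: 11592+0+27·7·46=20286 → min 20286 | M2..M5: k=2: 0+11088+24·42·18=29232; k=3: 7056+5796+24·7·18=15876; k=4: 14784+0+24·46·18=34656 → min 15876.
Top-level splits: k=1: (M1..M1)·(M2..M5) → 0+15876+27·24·18 = 27540; k=2: (M1..M2)·(M3..M5) → 27216+11088+27·42·18 = 58716; k=3: (M1..M3)·(M4..M5) → 11592+5796+27·7·18 = 20790; k=4: (M1..M4)·(M5..M5) → 20286+0+27·46·18 = 42642.
Best split is after M3, i.e. k = 3.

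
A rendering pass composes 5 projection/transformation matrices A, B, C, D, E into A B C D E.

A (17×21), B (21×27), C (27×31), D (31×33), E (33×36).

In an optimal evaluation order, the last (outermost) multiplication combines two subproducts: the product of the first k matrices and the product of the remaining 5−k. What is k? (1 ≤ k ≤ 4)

Adjacent pairs: AB = 17·21·27 = 9639; BC = 21·27·31 = 17577; CD = 27·31·33 = 27621; DE = 31·33·36 = 36828.
Length 3: A..C: k=1: 0+17577+17·21·31=28644; k=2: 9639+0+17·27·31=23868 → min 23868 | B..D: k=2: 0+27621+21·27·33=46332; k=3: 17577+0+21·31·33=39060 → min 39060 | C..E: k=3: 0+36828+27·31·36=66960; k=4: 27621+0+27·33·36=59697 → min 59697.
Length 4: A..D: k=1: 0+39060+17·21·33=50841; k=2: 9639+27621+17·27·33=52407; k=3: 23868+0+17·31·33=41259 → min 41259 | B..E: k=2: 0+59697+21·27·36=80109; k=3: 17577+36828+21·31·36=77841; k=4: 39060+0+21·33·36=64008 → min 64008.
Top-level splits: k=1: (A..A)·(B..E) → 0+64008+17·21·36 = 76860; k=2: (A..B)·(C..E) → 9639+59697+17·27·36 = 85860; k=3: (A..C)·(D..E) → 23868+36828+17·31·36 = 79668; k=4: (A..D)·(E..E) → 41259+0+17·33·36 = 61455.
Best split is after D, i.e. k = 4.

4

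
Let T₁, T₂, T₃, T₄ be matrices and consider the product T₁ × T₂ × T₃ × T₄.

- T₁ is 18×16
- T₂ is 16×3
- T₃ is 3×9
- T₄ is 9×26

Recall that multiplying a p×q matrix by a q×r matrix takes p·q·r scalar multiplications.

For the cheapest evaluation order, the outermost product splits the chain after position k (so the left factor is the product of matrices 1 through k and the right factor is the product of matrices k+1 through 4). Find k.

2

Adjacent pairs: T₁T₂ = 18·16·3 = 864; T₂T₃ = 16·3·9 = 432; T₃T₄ = 3·9·26 = 702.
Length 3: T₁..T₃: k=1: 0+432+18·16·9=3024; k=2: 864+0+18·3·9=1350 → min 1350 | T₂..T₄: k=2: 0+702+16·3·26=1950; k=3: 432+0+16·9·26=4176 → min 1950.
Top-level splits: k=1: (T₁..T₁)·(T₂..T₄) → 0+1950+18·16·26 = 9438; k=2: (T₁..T₂)·(T₃..T₄) → 864+702+18·3·26 = 2970; k=3: (T₁..T₃)·(T₄..T₄) → 1350+0+18·9·26 = 5562.
Best split is after T₂, i.e. k = 2.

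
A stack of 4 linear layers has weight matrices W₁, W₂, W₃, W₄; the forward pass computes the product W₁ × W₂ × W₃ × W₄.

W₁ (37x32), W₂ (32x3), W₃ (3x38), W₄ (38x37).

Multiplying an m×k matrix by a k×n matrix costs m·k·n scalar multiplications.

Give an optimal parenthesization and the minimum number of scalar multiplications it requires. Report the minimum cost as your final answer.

Adjacent pairs: W₁W₂ = 37·32·3 = 3552; W₂W₃ = 32·3·38 = 3648; W₃W₄ = 3·38·37 = 4218.
Length 3: W₁..W₃: k=1: 0+3648+37·32·38=48640; k=2: 3552+0+37·3·38=7770 → min 7770 | W₂..W₄: k=2: 0+4218+32·3·37=7770; k=3: 3648+0+32·38·37=48640 → min 7770.
Length 4: W₁..W₄: k=1: 0+7770+37·32·37=51578; k=2: 3552+4218+37·3·37=11877; k=3: 7770+0+37·38·37=59792 → min 11877.
Optimal parenthesization: ((W₁ × W₂) × (W₃ × W₄)) with cost 11877.

11877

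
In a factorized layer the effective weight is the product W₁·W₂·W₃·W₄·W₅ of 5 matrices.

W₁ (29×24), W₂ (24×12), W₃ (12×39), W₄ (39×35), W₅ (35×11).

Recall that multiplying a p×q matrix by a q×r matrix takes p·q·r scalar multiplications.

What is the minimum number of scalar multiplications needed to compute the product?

Adjacent pairs: W₁W₂ = 29·24·12 = 8352; W₂W₃ = 24·12·39 = 11232; W₃W₄ = 12·39·35 = 16380; W₄W₅ = 39·35·11 = 15015.
Length 3: W₁..W₃: k=1: 0+11232+29·24·39=38376; k=2: 8352+0+29·12·39=21924 → min 21924 | W₂..W₄: k=2: 0+16380+24·12·35=26460; k=3: 11232+0+24·39·35=43992 → min 26460 | W₃..W₅: k=3: 0+15015+12·39·11=20163; k=4: 16380+0+12·35·11=21000 → min 20163.
Length 4: W₁..W₄: k=1: 0+26460+29·24·35=50820; k=2: 8352+16380+29·12·35=36912; k=3: 21924+0+29·39·35=61509 → min 36912 | W₂..W₅: k=2: 0+20163+24·12·11=23331; k=3: 11232+15015+24·39·11=36543; k=4: 26460+0+24·35·11=35700 → min 23331.
Length 5: W₁..W₅: k=1: 0+23331+29·24·11=30987; k=2: 8352+20163+29·12·11=32343; k=3: 21924+15015+29·39·11=49380; k=4: 36912+0+29·35·11=48077 → min 30987.
Optimal order: (W₁·(W₂·(W₃·(W₄·W₅)))) with cost 30987.

30987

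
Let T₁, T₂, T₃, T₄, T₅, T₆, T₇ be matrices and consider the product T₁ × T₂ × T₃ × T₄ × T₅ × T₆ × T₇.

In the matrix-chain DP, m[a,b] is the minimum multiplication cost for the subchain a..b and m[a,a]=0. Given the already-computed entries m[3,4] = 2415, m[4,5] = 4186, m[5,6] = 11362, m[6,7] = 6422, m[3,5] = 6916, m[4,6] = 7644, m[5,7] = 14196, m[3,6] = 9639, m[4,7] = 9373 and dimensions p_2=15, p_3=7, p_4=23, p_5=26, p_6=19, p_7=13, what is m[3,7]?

10738

m[3,7] = min over k∈[3,6] of m[3,k]+m[k+1,7]+p_{2}·p_k·p_{7}.
k=3: 0 + 9373 + 15·7·13 = 10738; k=4: 2415 + 14196 + 15·23·13 = 21096; k=5: 6916 + 6422 + 15·26·13 = 18408; k=6: 9639 + 0 + 15·19·13 = 13344.
Minimum: 10738 at k=3.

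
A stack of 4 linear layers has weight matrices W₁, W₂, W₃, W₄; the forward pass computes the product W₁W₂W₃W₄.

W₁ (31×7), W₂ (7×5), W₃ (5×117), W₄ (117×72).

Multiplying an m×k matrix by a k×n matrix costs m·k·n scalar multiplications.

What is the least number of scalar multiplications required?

54365

Adjacent pairs: W₁W₂ = 31·7·5 = 1085; W₂W₃ = 7·5·117 = 4095; W₃W₄ = 5·117·72 = 42120.
Length 3: W₁..W₃: k=1: 0+4095+31·7·117=29484; k=2: 1085+0+31·5·117=19220 → min 19220 | W₂..W₄: k=2: 0+42120+7·5·72=44640; k=3: 4095+0+7·117·72=63063 → min 44640.
Length 4: W₁..W₄: k=1: 0+44640+31·7·72=60264; k=2: 1085+42120+31·5·72=54365; k=3: 19220+0+31·117·72=280364 → min 54365.
Optimal order: ((W₁W₂)(W₃W₄)) with cost 54365.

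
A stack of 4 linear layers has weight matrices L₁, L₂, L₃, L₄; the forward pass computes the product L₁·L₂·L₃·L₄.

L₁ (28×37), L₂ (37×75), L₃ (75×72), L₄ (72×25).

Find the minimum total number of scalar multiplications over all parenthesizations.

230275

Adjacent pairs: L₁L₂ = 28·37·75 = 77700; L₂L₃ = 37·75·72 = 199800; L₃L₄ = 75·72·25 = 135000.
Length 3: L₁..L₃: k=1: 0+199800+28·37·72=274392; k=2: 77700+0+28·75·72=228900 → min 228900 | L₂..L₄: k=2: 0+135000+37·75·25=204375; k=3: 199800+0+37·72·25=266400 → min 204375.
Length 4: L₁..L₄: k=1: 0+204375+28·37·25=230275; k=2: 77700+135000+28·75·25=265200; k=3: 228900+0+28·72·25=279300 → min 230275.
Optimal order: (L₁·(L₂·(L₃·L₄))) with cost 230275.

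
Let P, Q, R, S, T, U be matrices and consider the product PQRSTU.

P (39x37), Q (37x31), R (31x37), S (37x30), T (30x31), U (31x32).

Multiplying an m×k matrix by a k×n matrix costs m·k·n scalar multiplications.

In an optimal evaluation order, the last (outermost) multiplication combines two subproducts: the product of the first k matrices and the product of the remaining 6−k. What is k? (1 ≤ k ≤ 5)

1

Adjacent pairs: PQ = 39·37·31 = 44733; QR = 37·31·37 = 42439; RS = 31·37·30 = 34410; ST = 37·30·31 = 34410; TU = 30·31·32 = 29760.
Length 3: P..R: k=1: 0+42439+39·37·37=95830; k=2: 44733+0+39·31·37=89466 → min 89466 | Q..S: k=2: 0+34410+37·31·30=68820; k=3: 42439+0+37·37·30=83509 → min 68820 | R..T: k=3: 0+34410+31·37·31=69967; k=4: 34410+0+31·30·31=63240 → min 63240 | S..U: k=4: 0+29760+37·30·32=65280; k=5: 34410+0+37·31·32=71114 → min 65280.
Length 4: P..S: k=1: 0+68820+39·37·30=112110; k=2: 44733+34410+39·31·30=115413; k=3: 89466+0+39·37·30=132756 → min 112110 | Q..T: k=2: 0+63240+37·31·31=98797; k=3: 42439+34410+37·37·31=119288; k=4: 68820+0+37·30·31=103230 → min 98797 | R..U: k=3: 0+65280+31·37·32=101984; k=4: 34410+29760+31·30·32=93930; k=5: 63240+0+31·31·32=93992 → min 93930.
Length 5: P..T: k=1: 0+98797+39·37·31=143530; k=2: 44733+63240+39·31·31=145452; k=3: 89466+34410+39·37·31=168609; k=4: 112110+0+39·30·31=148380 → min 143530 | Q..U: k=2: 0+93930+37·31·32=130634; k=3: 42439+65280+37·37·32=151527; k=4: 68820+29760+37·30·32=134100; k=5: 98797+0+37·31·32=135501 → min 130634.
Top-level splits: k=1: (P..P)·(Q..U) → 0+130634+39·37·32 = 176810; k=2: (P..Q)·(R..U) → 44733+93930+39·31·32 = 177351; k=3: (P..R)·(S..U) → 89466+65280+39·37·32 = 200922; k=4: (P..S)·(T..U) → 112110+29760+39·30·32 = 179310; k=5: (P..T)·(U..U) → 143530+0+39·31·32 = 182218.
Best split is after P, i.e. k = 1.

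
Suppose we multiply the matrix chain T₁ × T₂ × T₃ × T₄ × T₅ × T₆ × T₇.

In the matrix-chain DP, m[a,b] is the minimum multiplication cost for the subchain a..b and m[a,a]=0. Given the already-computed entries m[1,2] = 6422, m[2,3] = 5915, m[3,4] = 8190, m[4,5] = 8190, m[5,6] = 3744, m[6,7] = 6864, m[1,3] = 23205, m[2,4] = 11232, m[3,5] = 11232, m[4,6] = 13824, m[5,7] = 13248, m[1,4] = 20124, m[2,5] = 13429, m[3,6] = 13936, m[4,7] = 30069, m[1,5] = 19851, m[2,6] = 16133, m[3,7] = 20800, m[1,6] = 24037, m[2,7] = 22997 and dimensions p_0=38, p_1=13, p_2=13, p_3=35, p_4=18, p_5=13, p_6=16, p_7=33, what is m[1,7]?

39299

m[1,7] = min over k∈[1,6] of m[1,k]+m[k+1,7]+p_{0}·p_k·p_{7}.
k=1: 0 + 22997 + 38·13·33 = 39299; k=2: 6422 + 20800 + 38·13·33 = 43524; k=3: 23205 + 30069 + 38·35·33 = 97164; k=4: 20124 + 13248 + 38·18·33 = 55944; k=5: 19851 + 6864 + 38·13·33 = 43017; k=6: 24037 + 0 + 38·16·33 = 44101.
Minimum: 39299 at k=1.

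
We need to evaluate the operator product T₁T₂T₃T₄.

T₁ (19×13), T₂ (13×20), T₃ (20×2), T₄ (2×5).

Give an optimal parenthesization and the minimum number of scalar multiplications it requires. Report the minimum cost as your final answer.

1204

Adjacent pairs: T₁T₂ = 19·13·20 = 4940; T₂T₃ = 13·20·2 = 520; T₃T₄ = 20·2·5 = 200.
Length 3: T₁..T₃: k=1: 0+520+19·13·2=1014; k=2: 4940+0+19·20·2=5700 → min 1014 | T₂..T₄: k=2: 0+200+13·20·5=1500; k=3: 520+0+13·2·5=650 → min 650.
Length 4: T₁..T₄: k=1: 0+650+19·13·5=1885; k=2: 4940+200+19·20·5=7040; k=3: 1014+0+19·2·5=1204 → min 1204.
Optimal parenthesization: ((T₁(T₂T₃))T₄) with cost 1204.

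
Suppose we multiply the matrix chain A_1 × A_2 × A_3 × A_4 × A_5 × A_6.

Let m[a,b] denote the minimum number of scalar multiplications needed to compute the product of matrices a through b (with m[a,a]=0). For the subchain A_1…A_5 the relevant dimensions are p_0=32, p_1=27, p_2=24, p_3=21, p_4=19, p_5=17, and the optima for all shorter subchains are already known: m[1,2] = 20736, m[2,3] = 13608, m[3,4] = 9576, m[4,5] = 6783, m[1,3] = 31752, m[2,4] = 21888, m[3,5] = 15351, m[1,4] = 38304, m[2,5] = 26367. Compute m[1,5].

41055

m[1,5] = min over k∈[1,4] of m[1,k]+m[k+1,5]+p_{0}·p_k·p_{5}.
k=1: 0 + 26367 + 32·27·17 = 41055; k=2: 20736 + 15351 + 32·24·17 = 49143; k=3: 31752 + 6783 + 32·21·17 = 49959; k=4: 38304 + 0 + 32·19·17 = 48640.
Minimum: 41055 at k=1.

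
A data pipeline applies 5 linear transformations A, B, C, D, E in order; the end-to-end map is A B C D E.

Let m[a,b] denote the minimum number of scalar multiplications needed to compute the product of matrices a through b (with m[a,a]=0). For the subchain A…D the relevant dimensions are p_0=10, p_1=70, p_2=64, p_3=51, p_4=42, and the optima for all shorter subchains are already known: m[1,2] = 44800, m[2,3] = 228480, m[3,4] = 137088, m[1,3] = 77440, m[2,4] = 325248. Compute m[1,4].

m[1,4] = min over k∈[1,3] of m[1,k]+m[k+1,4]+p_{0}·p_k·p_{4}.
k=1: 0 + 325248 + 10·70·42 = 354648; k=2: 44800 + 137088 + 10·64·42 = 208768; k=3: 77440 + 0 + 10·51·42 = 98860.
Minimum: 98860 at k=3.

98860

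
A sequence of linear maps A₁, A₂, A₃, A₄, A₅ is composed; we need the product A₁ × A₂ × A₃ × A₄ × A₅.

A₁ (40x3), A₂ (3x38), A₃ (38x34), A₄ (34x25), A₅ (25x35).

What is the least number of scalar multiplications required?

Adjacent pairs: A₁A₂ = 40·3·38 = 4560; A₂A₃ = 3·38·34 = 3876; A₃A₄ = 38·34·25 = 32300; A₄A₅ = 34·25·35 = 29750.
Length 3: A₁..A₃: k=1: 0+3876+40·3·34=7956; k=2: 4560+0+40·38·34=56240 → min 7956 | A₂..A₄: k=2: 0+32300+3·38·25=35150; k=3: 3876+0+3·34·25=6426 → min 6426 | A₃..A₅: k=3: 0+29750+38·34·35=74970; k=4: 32300+0+38·25·35=65550 → min 65550.
Length 4: A₁..A₄: k=1: 0+6426+40·3·25=9426; k=2: 4560+32300+40·38·25=74860; k=3: 7956+0+40·34·25=41956 → min 9426 | A₂..A₅: k=2: 0+65550+3·38·35=69540; k=3: 3876+29750+3·34·35=37196; k=4: 6426+0+3·25·35=9051 → min 9051.
Length 5: A₁..A₅: k=1: 0+9051+40·3·35=13251; k=2: 4560+65550+40·38·35=123310; k=3: 7956+29750+40·34·35=85306; k=4: 9426+0+40·25·35=44426 → min 13251.
Optimal order: (A₁ × (((A₂ × A₃) × A₄) × A₅)) with cost 13251.

13251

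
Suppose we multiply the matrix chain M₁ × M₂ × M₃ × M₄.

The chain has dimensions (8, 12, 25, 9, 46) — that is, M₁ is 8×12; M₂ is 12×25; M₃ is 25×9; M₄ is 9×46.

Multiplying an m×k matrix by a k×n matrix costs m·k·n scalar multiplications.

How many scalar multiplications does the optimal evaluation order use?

6876

Adjacent pairs: M₁M₂ = 8·12·25 = 2400; M₂M₃ = 12·25·9 = 2700; M₃M₄ = 25·9·46 = 10350.
Length 3: M₁..M₃: k=1: 0+2700+8·12·9=3564; k=2: 2400+0+8·25·9=4200 → min 3564 | M₂..M₄: k=2: 0+10350+12·25·46=24150; k=3: 2700+0+12·9·46=7668 → min 7668.
Length 4: M₁..M₄: k=1: 0+7668+8·12·46=12084; k=2: 2400+10350+8·25·46=21950; k=3: 3564+0+8·9·46=6876 → min 6876.
Optimal order: ((M₁ × (M₂ × M₃)) × M₄) with cost 6876.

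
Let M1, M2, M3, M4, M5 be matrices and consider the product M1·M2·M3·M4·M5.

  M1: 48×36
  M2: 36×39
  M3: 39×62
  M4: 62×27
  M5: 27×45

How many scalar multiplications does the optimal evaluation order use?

Adjacent pairs: M1M2 = 48·36·39 = 67392; M2M3 = 36·39·62 = 87048; M3M4 = 39·62·27 = 65286; M4M5 = 62·27·45 = 75330.
Length 3: M1..M3: k=1: 0+87048+48·36·62=194184; k=2: 67392+0+48·39·62=183456 → min 183456 | M2..M4: k=2: 0+65286+36·39·27=103194; k=3: 87048+0+36·62·27=147312 → min 103194 | M3..M5: k=3: 0+75330+39·62·45=184140; k=4: 65286+0+39·27·45=112671 → min 112671.
Length 4: M1..M4: k=1: 0+103194+48·36·27=149850; k=2: 67392+65286+48·39·27=183222; k=3: 183456+0+48·62·27=263808 → min 149850 | M2..M5: k=2: 0+112671+36·39·45=175851; k=3: 87048+75330+36·62·45=262818; k=4: 103194+0+36·27·45=146934 → min 146934.
Length 5: M1..M5: k=1: 0+146934+48·36·45=224694; k=2: 67392+112671+48·39·45=264303; k=3: 183456+75330+48·62·45=392706; k=4: 149850+0+48·27·45=208170 → min 208170.
Optimal order: ((M1·(M2·(M3·M4)))·M5) with cost 208170.

208170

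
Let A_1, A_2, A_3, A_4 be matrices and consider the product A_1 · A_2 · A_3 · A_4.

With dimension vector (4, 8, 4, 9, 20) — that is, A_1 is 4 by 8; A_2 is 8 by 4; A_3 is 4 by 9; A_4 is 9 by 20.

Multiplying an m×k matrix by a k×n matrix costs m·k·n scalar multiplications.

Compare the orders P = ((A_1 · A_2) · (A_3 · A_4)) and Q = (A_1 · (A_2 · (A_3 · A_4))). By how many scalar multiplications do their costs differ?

832

Order P = ((A_1 · A_2) · (A_3 · A_4)): (A_1 · A_2): 4×8 by 8×4 → 4×4, cost 4·8·4 = 128; (A_3 · A_4): 4×9 by 9×20 → 4×20, cost 4·9·20 = 720; ((A_1 · A_2) · (A_3 · A_4)): 4×4 by 4×20 → 4×20, cost 4·4·20 = 320; cumulative 1168. Total 1168.
Order Q = (A_1 · (A_2 · (A_3 · A_4))): (A_3 · A_4): 4×9 by 9×20 → 4×20, cost 4·9·20 = 720; (A_2 · (A_3 · A_4)): 8×4 by 4×20 → 8×20, cost 8·4·20 = 640; cumulative 1360; (A_1 · (A_2 · (A_3 · A_4))): 4×8 by 8×20 → 4×20, cost 4·8·20 = 640; cumulative 2000. Total 2000.
Difference: |1168 − 2000| = 832.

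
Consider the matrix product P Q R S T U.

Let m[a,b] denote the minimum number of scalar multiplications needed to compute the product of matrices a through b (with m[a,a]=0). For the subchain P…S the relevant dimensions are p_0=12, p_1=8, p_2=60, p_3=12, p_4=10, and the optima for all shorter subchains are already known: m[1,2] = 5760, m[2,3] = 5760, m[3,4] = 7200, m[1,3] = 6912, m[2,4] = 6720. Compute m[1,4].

m[1,4] = min over k∈[1,3] of m[1,k]+m[k+1,4]+p_{0}·p_k·p_{4}.
k=1: 0 + 6720 + 12·8·10 = 7680; k=2: 5760 + 7200 + 12·60·10 = 20160; k=3: 6912 + 0 + 12·12·10 = 8352.
Minimum: 7680 at k=1.

7680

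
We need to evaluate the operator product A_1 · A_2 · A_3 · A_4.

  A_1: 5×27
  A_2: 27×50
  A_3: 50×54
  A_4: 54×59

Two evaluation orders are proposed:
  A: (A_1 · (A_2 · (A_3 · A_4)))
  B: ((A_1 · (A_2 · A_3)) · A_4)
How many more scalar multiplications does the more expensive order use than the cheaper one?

150795

Order A = (A_1 · (A_2 · (A_3 · A_4))): (A_3 · A_4): 50×54 by 54×59 → 50×59, cost 50·54·59 = 159300; (A_2 · (A_3 · A_4)): 27×50 by 50×59 → 27×59, cost 27·50·59 = 79650; cumulative 238950; (A_1 · (A_2 · (A_3 · A_4))): 5×27 by 27×59 → 5×59, cost 5·27·59 = 7965; cumulative 246915. Total 246915.
Order B = ((A_1 · (A_2 · A_3)) · A_4): (A_2 · A_3): 27×50 by 50×54 → 27×54, cost 27·50·54 = 72900; (A_1 · (A_2 · A_3)): 5×27 by 27×54 → 5×54, cost 5·27·54 = 7290; cumulative 80190; ((A_1 · (A_2 · A_3)) · A_4): 5×54 by 54×59 → 5×59, cost 5·54·59 = 15930; cumulative 96120. Total 96120.
Difference: |246915 − 96120| = 150795.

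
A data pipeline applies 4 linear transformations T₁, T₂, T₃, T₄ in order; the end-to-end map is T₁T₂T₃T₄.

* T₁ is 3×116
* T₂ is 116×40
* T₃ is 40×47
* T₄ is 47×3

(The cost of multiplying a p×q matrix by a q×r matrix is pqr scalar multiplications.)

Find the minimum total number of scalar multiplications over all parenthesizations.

Adjacent pairs: T₁T₂ = 3·116·40 = 13920; T₂T₃ = 116·40·47 = 218080; T₃T₄ = 40·47·3 = 5640.
Length 3: T₁..T₃: k=1: 0+218080+3·116·47=234436; k=2: 13920+0+3·40·47=19560 → min 19560 | T₂..T₄: k=2: 0+5640+116·40·3=19560; k=3: 218080+0+116·47·3=234436 → min 19560.
Length 4: T₁..T₄: k=1: 0+19560+3·116·3=20604; k=2: 13920+5640+3·40·3=19920; k=3: 19560+0+3·47·3=19983 → min 19920.
Optimal order: ((T₁T₂)(T₃T₄)) with cost 19920.

19920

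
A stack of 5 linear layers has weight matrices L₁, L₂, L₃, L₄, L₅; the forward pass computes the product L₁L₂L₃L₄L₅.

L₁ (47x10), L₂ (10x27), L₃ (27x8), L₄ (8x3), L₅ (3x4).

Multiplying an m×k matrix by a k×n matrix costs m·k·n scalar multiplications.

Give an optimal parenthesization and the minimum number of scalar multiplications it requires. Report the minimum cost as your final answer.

Adjacent pairs: L₁L₂ = 47·10·27 = 12690; L₂L₃ = 10·27·8 = 2160; L₃L₄ = 27·8·3 = 648; L₄L₅ = 8·3·4 = 96.
Length 3: L₁..L₃: k=1: 0+2160+47·10·8=5920; k=2: 12690+0+47·27·8=22842 → min 5920 | L₂..L₄: k=2: 0+648+10·27·3=1458; k=3: 2160+0+10·8·3=2400 → min 1458 | L₃..L₅: k=3: 0+96+27·8·4=960; k=4: 648+0+27·3·4=972 → min 960.
Length 4: L₁..L₄: k=1: 0+1458+47·10·3=2868; k=2: 12690+648+47·27·3=17145; k=3: 5920+0+47·8·3=7048 → min 2868 | L₂..L₅: k=2: 0+960+10·27·4=2040; k=3: 2160+96+10·8·4=2576; k=4: 1458+0+10·3·4=1578 → min 1578.
Length 5: L₁..L₅: k=1: 0+1578+47·10·4=3458; k=2: 12690+960+47·27·4=18726; k=3: 5920+96+47·8·4=7520; k=4: 2868+0+47·3·4=3432 → min 3432.
Optimal parenthesization: ((L₁(L₂(L₃L₄)))L₅) with cost 3432.

3432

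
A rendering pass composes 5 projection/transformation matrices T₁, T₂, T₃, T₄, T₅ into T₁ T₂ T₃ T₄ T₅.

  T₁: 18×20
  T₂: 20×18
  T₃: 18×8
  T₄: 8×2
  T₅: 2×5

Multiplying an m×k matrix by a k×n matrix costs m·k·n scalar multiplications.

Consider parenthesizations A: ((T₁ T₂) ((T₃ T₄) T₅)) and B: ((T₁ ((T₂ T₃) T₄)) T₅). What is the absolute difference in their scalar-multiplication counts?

4468

Order A = ((T₁ T₂) ((T₃ T₄) T₅)): (T₁ T₂): 18×20 by 20×18 → 18×18, cost 18·20·18 = 6480; (T₃ T₄): 18×8 by 8×2 → 18×2, cost 18·8·2 = 288; ((T₃ T₄) T₅): 18×2 by 2×5 → 18×5, cost 18·2·5 = 180; cumulative 468; ((T₁ T₂) ((T₃ T₄) T₅)): 18×18 by 18×5 → 18×5, cost 18·18·5 = 1620; cumulative 8568. Total 8568.
Order B = ((T₁ ((T₂ T₃) T₄)) T₅): (T₂ T₃): 20×18 by 18×8 → 20×8, cost 20·18·8 = 2880; ((T₂ T₃) T₄): 20×8 by 8×2 → 20×2, cost 20·8·2 = 320; cumulative 3200; (T₁ ((T₂ T₃) T₄)): 18×20 by 20×2 → 18×2, cost 18·20·2 = 720; cumulative 3920; ((T₁ ((T₂ T₃) T₄)) T₅): 18×2 by 2×5 → 18×5, cost 18·2·5 = 180; cumulative 4100. Total 4100.
Difference: |8568 − 4100| = 4468.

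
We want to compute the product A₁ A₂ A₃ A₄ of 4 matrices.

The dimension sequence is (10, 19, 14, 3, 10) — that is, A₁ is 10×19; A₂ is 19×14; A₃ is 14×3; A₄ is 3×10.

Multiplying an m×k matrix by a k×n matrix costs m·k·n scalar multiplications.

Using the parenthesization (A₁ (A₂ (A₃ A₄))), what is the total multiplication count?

(A₃ A₄): 14×3 by 3×10 → 14×10, cost 14·3·10 = 420
(A₂ (A₃ A₄)): 19×14 by 14×10 → 19×10, cost 19·14·10 = 2660; cumulative 3080
(A₁ (A₂ (A₃ A₄))): 10×19 by 19×10 → 10×10, cost 10·19·10 = 1900; cumulative 4980
Total: 4980 scalar multiplications.

4980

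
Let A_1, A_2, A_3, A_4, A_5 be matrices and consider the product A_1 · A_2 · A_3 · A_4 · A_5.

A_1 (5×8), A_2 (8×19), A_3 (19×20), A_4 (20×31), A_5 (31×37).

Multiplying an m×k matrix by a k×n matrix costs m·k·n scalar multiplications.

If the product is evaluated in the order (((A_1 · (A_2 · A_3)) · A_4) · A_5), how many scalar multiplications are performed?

12675

(A_2 · A_3): 8×19 by 19×20 → 8×20, cost 8·19·20 = 3040
(A_1 · (A_2 · A_3)): 5×8 by 8×20 → 5×20, cost 5·8·20 = 800; cumulative 3840
((A_1 · (A_2 · A_3)) · A_4): 5×20 by 20×31 → 5×31, cost 5·20·31 = 3100; cumulative 6940
(((A_1 · (A_2 · A_3)) · A_4) · A_5): 5×31 by 31×37 → 5×37, cost 5·31·37 = 5735; cumulative 12675
Total: 12675 scalar multiplications.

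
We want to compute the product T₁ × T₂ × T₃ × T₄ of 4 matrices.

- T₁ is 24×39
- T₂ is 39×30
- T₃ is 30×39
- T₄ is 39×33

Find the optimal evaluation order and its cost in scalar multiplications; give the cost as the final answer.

87048

Adjacent pairs: T₁T₂ = 24·39·30 = 28080; T₂T₃ = 39·30·39 = 45630; T₃T₄ = 30·39·33 = 38610.
Length 3: T₁..T₃: k=1: 0+45630+24·39·39=82134; k=2: 28080+0+24·30·39=56160 → min 56160 | T₂..T₄: k=2: 0+38610+39·30·33=77220; k=3: 45630+0+39·39·33=95823 → min 77220.
Length 4: T₁..T₄: k=1: 0+77220+24·39·33=108108; k=2: 28080+38610+24·30·33=90450; k=3: 56160+0+24·39·33=87048 → min 87048.
Optimal parenthesization: (((T₁ × T₂) × T₃) × T₄) with cost 87048.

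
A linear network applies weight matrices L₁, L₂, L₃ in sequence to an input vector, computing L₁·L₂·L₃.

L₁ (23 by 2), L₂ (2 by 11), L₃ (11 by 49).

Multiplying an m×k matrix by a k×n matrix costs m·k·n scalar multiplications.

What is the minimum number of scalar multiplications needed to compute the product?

3332

Order (L₁·(L₂·L₃)): (L₂·L₃): 2×11 by 11×49 → 2×49, cost 2·11·49 = 1078; (L₁·(L₂·L₃)): 23×2 by 2×49 → 23×49, cost 23·2·49 = 2254; cumulative 3332. Total 3332.
Order ((L₁·L₂)·L₃): (L₁·L₂): 23×2 by 2×11 → 23×11, cost 23·2·11 = 506; ((L₁·L₂)·L₃): 23×11 by 11×49 → 23×49, cost 23·11·49 = 12397; cumulative 12903. Total 12903.
Minimum: 3332.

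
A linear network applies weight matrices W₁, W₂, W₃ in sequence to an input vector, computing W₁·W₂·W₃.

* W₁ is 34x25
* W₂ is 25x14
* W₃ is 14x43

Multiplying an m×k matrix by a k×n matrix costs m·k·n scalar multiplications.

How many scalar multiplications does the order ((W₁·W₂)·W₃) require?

(W₁·W₂): 34×25 by 25×14 → 34×14, cost 34·25·14 = 11900
((W₁·W₂)·W₃): 34×14 by 14×43 → 34×43, cost 34·14·43 = 20468; cumulative 32368
Total: 32368 scalar multiplications.

32368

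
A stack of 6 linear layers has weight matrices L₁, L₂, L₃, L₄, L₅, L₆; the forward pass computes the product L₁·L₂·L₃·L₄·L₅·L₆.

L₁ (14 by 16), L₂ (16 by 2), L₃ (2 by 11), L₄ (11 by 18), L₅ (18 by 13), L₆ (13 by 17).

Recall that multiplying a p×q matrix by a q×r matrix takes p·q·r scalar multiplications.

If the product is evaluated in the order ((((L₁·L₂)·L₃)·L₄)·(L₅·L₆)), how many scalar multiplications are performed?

(L₁·L₂): 14×16 by 16×2 → 14×2, cost 14·16·2 = 448
((L₁·L₂)·L₃): 14×2 by 2×11 → 14×11, cost 14·2·11 = 308; cumulative 756
(((L₁·L₂)·L₃)·L₄): 14×11 by 11×18 → 14×18, cost 14·11·18 = 2772; cumulative 3528
(L₅·L₆): 18×13 by 13×17 → 18×17, cost 18·13·17 = 3978
((((L₁·L₂)·L₃)·L₄)·(L₅·L₆)): 14×18 by 18×17 → 14×17, cost 14·18·17 = 4284; cumulative 11790
Total: 11790 scalar multiplications.

11790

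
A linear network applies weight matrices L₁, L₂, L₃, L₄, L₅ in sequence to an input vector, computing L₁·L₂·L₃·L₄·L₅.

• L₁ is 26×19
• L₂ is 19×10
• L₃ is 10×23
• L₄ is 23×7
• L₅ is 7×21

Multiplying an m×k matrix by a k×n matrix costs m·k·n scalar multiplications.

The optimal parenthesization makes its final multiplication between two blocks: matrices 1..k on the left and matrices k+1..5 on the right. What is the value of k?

Adjacent pairs: L₁L₂ = 26·19·10 = 4940; L₂L₃ = 19·10·23 = 4370; L₃L₄ = 10·23·7 = 1610; L₄L₅ = 23·7·21 = 3381.
Length 3: L₁..L₃: k=1: 0+4370+26·19·23=15732; k=2: 4940+0+26·10·23=10920 → min 10920 | L₂..L₄: k=2: 0+1610+19·10·7=2940; k=3: 4370+0+19·23·7=7429 → min 2940 | L₃..L₅: k=3: 0+3381+10·23·21=8211; k=4: 1610+0+10·7·21=3080 → min 3080.
Length 4: L₁..L₄: k=1: 0+2940+26·19·7=6398; k=2: 4940+1610+26·10·7=8370; k=3: 10920+0+26·23·7=15106 → min 6398 | L₂..L₅: k=2: 0+3080+19·10·21=7070; k=3: 4370+3381+19·23·21=16928; k=4: 2940+0+19·7·21=5733 → min 5733.
Top-level splits: k=1: (L₁..L₁)·(L₂..L₅) → 0+5733+26·19·21 = 16107; k=2: (L₁..L₂)·(L₃..L₅) → 4940+3080+26·10·21 = 13480; k=3: (L₁..L₃)·(L₄..L₅) → 10920+3381+26·23·21 = 26859; k=4: (L₁..L₄)·(L₅..L₅) → 6398+0+26·7·21 = 10220.
Best split is after L₄, i.e. k = 4.

4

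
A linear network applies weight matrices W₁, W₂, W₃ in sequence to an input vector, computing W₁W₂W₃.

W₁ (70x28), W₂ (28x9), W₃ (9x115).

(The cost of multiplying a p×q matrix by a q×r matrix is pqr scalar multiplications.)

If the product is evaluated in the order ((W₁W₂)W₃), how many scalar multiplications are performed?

(W₁W₂): 70×28 by 28×9 → 70×9, cost 70·28·9 = 17640
((W₁W₂)W₃): 70×9 by 9×115 → 70×115, cost 70·9·115 = 72450; cumulative 90090
Total: 90090 scalar multiplications.

90090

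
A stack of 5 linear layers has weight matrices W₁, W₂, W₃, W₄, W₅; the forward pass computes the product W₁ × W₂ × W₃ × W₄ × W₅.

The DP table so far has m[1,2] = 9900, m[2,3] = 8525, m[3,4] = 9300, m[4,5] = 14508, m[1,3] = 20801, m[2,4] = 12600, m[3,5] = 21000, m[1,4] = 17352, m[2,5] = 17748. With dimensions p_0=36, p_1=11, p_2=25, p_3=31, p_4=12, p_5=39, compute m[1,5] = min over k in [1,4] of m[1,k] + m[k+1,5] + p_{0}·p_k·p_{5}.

m[1,5] = min over k∈[1,4] of m[1,k]+m[k+1,5]+p_{0}·p_k·p_{5}.
k=1: 0 + 17748 + 36·11·39 = 33192; k=2: 9900 + 21000 + 36·25·39 = 66000; k=3: 20801 + 14508 + 36·31·39 = 78833; k=4: 17352 + 0 + 36·12·39 = 34200.
Minimum: 33192 at k=1.

33192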